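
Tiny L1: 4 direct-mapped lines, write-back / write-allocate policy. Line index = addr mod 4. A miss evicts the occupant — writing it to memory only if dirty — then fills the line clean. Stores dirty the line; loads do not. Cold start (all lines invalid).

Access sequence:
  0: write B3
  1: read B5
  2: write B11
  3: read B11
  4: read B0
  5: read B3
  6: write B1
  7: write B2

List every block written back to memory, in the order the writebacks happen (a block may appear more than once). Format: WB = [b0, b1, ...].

  0 | W B3 → L3 miss [D]
  1 | R B5 → L1 miss [-]
  2 | W B11 → L3 miss wb→B3 [D]
  3 | R B11 → L3 hit [D]
  4 | R B0 → L0 miss [-]
  5 | R B3 → L3 miss wb→B11 [-]
  6 | W B1 → L1 miss [D]
  7 | W B2 → L2 miss [D]

WB = [3, 11]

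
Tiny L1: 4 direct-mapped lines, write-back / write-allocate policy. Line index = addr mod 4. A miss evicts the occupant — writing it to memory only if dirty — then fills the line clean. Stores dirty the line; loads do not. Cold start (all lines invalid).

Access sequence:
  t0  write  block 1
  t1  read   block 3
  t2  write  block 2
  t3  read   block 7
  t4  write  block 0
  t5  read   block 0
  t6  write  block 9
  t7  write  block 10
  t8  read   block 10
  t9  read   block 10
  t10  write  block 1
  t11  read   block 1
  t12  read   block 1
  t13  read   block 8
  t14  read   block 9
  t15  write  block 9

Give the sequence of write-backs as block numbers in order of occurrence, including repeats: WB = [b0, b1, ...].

WB = [1, 2, 9, 0, 1]

0: W B1 → L1 miss [D]
1: R B3 → L3 miss [-]
2: W B2 → L2 miss [D]
3: R B7 → L3 miss [-]
4: W B0 → L0 miss [D]
5: R B0 → L0 hit [D]
6: W B9 → L1 miss wb→B1 [D]
7: W B10 → L2 miss wb→B2 [D]
8: R B10 → L2 hit [D]
9: R B10 → L2 hit [D]
10: W B1 → L1 miss wb→B9 [D]
11: R B1 → L1 hit [D]
12: R B1 → L1 hit [D]
13: R B8 → L0 miss wb→B0 [-]
14: R B9 → L1 miss wb→B1 [-]
15: W B9 → L1 hit [D]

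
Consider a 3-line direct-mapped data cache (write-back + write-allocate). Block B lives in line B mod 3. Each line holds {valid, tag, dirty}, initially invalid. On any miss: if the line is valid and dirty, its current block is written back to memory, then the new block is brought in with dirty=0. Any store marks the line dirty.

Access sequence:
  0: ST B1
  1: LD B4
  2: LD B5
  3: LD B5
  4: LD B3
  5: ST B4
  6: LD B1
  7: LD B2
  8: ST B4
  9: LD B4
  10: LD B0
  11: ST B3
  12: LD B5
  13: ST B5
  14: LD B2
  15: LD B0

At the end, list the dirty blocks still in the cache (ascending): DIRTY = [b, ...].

0: W B1 → L1 miss [D]
1: R B4 → L1 miss wb→B1 [-]
2: R B5 → L2 miss [-]
3: R B5 → L2 hit [-]
4: R B3 → L0 miss [-]
5: W B4 → L1 hit [D]
6: R B1 → L1 miss wb→B4 [-]
7: R B2 → L2 miss [-]
8: W B4 → L1 miss [D]
9: R B4 → L1 hit [D]
10: R B0 → L0 miss [-]
11: W B3 → L0 miss [D]
12: R B5 → L2 miss [-]
13: W B5 → L2 hit [D]
14: R B2 → L2 miss wb→B5 [-]
15: R B0 → L0 miss wb→B3 [-]

DIRTY = [4]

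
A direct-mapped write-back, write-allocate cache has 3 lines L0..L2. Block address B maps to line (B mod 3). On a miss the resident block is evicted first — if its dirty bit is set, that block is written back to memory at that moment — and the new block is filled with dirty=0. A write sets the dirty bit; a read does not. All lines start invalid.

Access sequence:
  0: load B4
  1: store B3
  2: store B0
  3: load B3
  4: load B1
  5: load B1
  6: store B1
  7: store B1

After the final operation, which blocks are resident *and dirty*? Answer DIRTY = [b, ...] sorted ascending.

0: R B4 → L1 miss [-]
1: W B3 → L0 miss [D]
2: W B0 → L0 miss wb→B3 [D]
3: R B3 → L0 miss wb→B0 [-]
4: R B1 → L1 miss [-]
5: R B1 → L1 hit [-]
6: W B1 → L1 hit [D]
7: W B1 → L1 hit [D]

DIRTY = [1]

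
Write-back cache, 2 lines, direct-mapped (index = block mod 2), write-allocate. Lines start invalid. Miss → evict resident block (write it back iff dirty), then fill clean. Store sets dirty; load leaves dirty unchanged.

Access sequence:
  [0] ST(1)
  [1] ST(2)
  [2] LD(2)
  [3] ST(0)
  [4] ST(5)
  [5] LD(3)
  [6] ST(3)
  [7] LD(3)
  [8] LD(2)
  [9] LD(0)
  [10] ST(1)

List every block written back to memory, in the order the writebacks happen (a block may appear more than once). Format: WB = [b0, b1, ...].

0: W B1 → L1 miss [D]
1: W B2 → L0 miss [D]
2: R B2 → L0 hit [D]
3: W B0 → L0 miss wb→B2 [D]
4: W B5 → L1 miss wb→B1 [D]
5: R B3 → L1 miss wb→B5 [-]
6: W B3 → L1 hit [D]
7: R B3 → L1 hit [D]
8: R B2 → L0 miss wb→B0 [-]
9: R B0 → L0 miss [-]
10: W B1 → L1 miss wb→B3 [D]

WB = [2, 1, 5, 0, 3]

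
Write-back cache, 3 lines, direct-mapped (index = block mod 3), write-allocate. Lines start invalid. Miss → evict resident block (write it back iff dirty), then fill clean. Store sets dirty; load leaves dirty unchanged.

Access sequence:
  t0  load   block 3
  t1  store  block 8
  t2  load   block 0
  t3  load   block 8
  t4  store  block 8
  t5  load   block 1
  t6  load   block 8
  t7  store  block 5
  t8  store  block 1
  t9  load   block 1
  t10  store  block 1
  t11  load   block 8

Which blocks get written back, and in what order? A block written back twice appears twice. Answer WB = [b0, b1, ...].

WB = [8, 5]

0: R B3 -> L0 miss  d=-]
1: W B8 -> L2 miss  d=D]
2: R B0 -> L0 miss  d=-]
3: R B8 -> L2 hit  d=D]
4: W B8 -> L2 hit  d=D]
5: R B1 -> L1 miss  d=-]
6: R B8 -> L2 hit  d=D]
7: W B5 -> L2 miss wb->B8  d=D]
8: W B1 -> L1 hit  d=D]
9: R B1 -> L1 hit  d=D]
10: W B1 -> L1 hit  d=D]
11: R B8 -> L2 miss wb->B5  d=-]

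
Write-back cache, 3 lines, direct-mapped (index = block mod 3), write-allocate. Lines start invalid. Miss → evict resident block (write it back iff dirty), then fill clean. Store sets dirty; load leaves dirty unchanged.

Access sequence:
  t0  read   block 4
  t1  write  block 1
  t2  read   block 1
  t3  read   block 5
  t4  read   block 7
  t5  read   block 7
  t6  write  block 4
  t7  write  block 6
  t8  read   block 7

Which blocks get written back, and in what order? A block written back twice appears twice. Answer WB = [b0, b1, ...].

  0 | R B4 → L1 miss [-]
  1 | W B1 → L1 miss [D]
  2 | R B1 → L1 hit [D]
  3 | R B5 → L2 miss [-]
  4 | R B7 → L1 miss wb→B1 [-]
  5 | R B7 → L1 hit [-]
  6 | W B4 → L1 miss [D]
  7 | W B6 → L0 miss [D]
  8 | R B7 → L1 miss wb→B4 [-]

WB = [1, 4]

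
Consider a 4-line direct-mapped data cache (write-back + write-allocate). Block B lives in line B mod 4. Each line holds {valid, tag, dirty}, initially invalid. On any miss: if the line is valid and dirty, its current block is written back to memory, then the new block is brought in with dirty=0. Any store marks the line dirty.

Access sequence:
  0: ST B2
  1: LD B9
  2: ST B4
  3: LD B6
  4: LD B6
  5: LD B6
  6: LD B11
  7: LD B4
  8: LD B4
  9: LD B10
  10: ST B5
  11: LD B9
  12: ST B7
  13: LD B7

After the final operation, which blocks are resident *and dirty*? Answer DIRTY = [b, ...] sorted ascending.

0: W B2 -> L2 miss  d=D]
1: R B9 -> L1 miss  d=-]
2: W B4 -> L0 miss  d=D]
3: R B6 -> L2 miss wb->B2  d=-]
4: R B6 -> L2 hit  d=-]
5: R B6 -> L2 hit  d=-]
6: R B11 -> L3 miss  d=-]
7: R B4 -> L0 hit  d=D]
8: R B4 -> L0 hit  d=D]
9: R B10 -> L2 miss  d=-]
10: W B5 -> L1 miss  d=D]
11: R B9 -> L1 miss wb->B5  d=-]
12: W B7 -> L3 miss  d=D]
13: R B7 -> L3 hit  d=D]

DIRTY = [4, 7]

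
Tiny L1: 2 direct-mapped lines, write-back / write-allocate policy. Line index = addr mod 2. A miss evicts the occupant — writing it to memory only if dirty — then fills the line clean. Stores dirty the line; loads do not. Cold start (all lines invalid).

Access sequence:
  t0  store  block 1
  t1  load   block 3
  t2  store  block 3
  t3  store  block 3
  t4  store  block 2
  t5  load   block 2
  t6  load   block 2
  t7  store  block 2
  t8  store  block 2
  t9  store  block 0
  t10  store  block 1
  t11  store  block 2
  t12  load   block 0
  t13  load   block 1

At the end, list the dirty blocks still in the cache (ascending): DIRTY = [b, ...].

0: W B1 → L1 miss [D]
1: R B3 → L1 miss wb→B1 [-]
2: W B3 → L1 hit [D]
3: W B3 → L1 hit [D]
4: W B2 → L0 miss [D]
5: R B2 → L0 hit [D]
6: R B2 → L0 hit [D]
7: W B2 → L0 hit [D]
8: W B2 → L0 hit [D]
9: W B0 → L0 miss wb→B2 [D]
10: W B1 → L1 miss wb→B3 [D]
11: W B2 → L0 miss wb→B0 [D]
12: R B0 → L0 miss wb→B2 [-]
13: R B1 → L1 hit [D]

DIRTY = [1]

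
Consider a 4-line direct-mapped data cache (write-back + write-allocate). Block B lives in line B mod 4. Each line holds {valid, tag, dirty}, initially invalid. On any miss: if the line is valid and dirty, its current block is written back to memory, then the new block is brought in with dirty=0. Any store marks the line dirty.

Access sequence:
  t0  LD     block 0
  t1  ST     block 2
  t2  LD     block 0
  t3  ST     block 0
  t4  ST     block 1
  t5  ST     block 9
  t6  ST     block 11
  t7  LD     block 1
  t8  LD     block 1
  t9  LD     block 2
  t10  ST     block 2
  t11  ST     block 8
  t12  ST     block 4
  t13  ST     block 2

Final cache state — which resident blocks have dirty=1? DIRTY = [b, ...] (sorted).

DIRTY = [2, 4, 11]

0: R B0 -> L0 miss  d=-]
1: W B2 -> L2 miss  d=D]
2: R B0 -> L0 hit  d=-]
3: W B0 -> L0 hit  d=D]
4: W B1 -> L1 miss  d=D]
5: W B9 -> L1 miss wb->B1  d=D]
6: W B11 -> L3 miss  d=D]
7: R B1 -> L1 miss wb->B9  d=-]
8: R B1 -> L1 hit  d=-]
9: R B2 -> L2 hit  d=D]
10: W B2 -> L2 hit  d=D]
11: W B8 -> L0 miss wb->B0  d=D]
12: W B4 -> L0 miss wb->B8  d=D]
13: W B2 -> L2 hit  d=D]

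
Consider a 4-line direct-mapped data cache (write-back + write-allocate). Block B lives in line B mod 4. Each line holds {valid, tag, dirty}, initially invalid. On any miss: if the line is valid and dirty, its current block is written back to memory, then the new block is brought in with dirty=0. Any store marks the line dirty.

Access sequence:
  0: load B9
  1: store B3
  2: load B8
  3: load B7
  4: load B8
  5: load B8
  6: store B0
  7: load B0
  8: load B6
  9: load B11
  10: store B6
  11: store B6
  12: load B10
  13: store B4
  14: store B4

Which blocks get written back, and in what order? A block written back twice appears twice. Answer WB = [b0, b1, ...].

  0 | R B9 → L1 miss [-]
  1 | W B3 → L3 miss [D]
  2 | R B8 → L0 miss [-]
  3 | R B7 → L3 miss wb→B3 [-]
  4 | R B8 → L0 hit [-]
  5 | R B8 → L0 hit [-]
  6 | W B0 → L0 miss [D]
  7 | R B0 → L0 hit [D]
  8 | R B6 → L2 miss [-]
  9 | R B11 → L3 miss [-]
  10 | W B6 → L2 hit [D]
  11 | W B6 → L2 hit [D]
  12 | R B10 → L2 miss wb→B6 [-]
  13 | W B4 → L0 miss wb→B0 [D]
  14 | W B4 → L0 hit [D]

WB = [3, 6, 0]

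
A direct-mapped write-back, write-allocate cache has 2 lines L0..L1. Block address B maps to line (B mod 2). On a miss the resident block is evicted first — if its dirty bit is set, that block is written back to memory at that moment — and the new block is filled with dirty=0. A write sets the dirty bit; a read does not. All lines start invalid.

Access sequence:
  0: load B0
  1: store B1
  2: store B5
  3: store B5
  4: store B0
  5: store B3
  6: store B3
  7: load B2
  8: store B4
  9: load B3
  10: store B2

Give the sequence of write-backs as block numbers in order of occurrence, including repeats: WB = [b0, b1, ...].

WB = [1, 5, 0, 4]

  0 | R B0 → L0 miss [-]
  1 | W B1 → L1 miss [D]
  2 | W B5 → L1 miss wb→B1 [D]
  3 | W B5 → L1 hit [D]
  4 | W B0 → L0 hit [D]
  5 | W B3 → L1 miss wb→B5 [D]
  6 | W B3 → L1 hit [D]
  7 | R B2 → L0 miss wb→B0 [-]
  8 | W B4 → L0 miss [D]
  9 | R B3 → L1 hit [D]
  10 | W B2 → L0 miss wb→B4 [D]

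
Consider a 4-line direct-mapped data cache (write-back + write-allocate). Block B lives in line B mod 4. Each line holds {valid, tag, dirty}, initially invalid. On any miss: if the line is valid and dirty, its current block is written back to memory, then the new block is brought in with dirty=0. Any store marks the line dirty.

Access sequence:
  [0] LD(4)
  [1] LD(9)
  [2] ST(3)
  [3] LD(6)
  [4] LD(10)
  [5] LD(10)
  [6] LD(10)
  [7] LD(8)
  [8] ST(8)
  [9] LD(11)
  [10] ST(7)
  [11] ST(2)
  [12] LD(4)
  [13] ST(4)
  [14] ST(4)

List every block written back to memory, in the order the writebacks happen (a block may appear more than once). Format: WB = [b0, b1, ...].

WB = [3, 8]

0: R B4 -> L0 miss  d=-]
1: R B9 -> L1 miss  d=-]
2: W B3 -> L3 miss  d=D]
3: R B6 -> L2 miss  d=-]
4: R B10 -> L2 miss  d=-]
5: R B10 -> L2 hit  d=-]
6: R B10 -> L2 hit  d=-]
7: R B8 -> L0 miss  d=-]
8: W B8 -> L0 hit  d=D]
9: R B11 -> L3 miss wb->B3  d=-]
10: W B7 -> L3 miss  d=D]
11: W B2 -> L2 miss  d=D]
12: R B4 -> L0 miss wb->B8  d=-]
13: W B4 -> L0 hit  d=D]
14: W B4 -> L0 hit  d=D]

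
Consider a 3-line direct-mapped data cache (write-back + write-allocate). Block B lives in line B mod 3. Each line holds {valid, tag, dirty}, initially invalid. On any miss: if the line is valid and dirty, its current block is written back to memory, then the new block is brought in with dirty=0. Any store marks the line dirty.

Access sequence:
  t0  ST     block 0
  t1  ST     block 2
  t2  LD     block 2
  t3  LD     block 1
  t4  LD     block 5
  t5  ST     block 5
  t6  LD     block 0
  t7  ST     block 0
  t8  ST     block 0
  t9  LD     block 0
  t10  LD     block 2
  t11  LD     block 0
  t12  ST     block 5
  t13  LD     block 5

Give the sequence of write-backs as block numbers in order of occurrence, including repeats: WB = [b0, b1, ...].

0: W B0 -> L0 miss  d=D]
1: W B2 -> L2 miss  d=D]
2: R B2 -> L2 hit  d=D]
3: R B1 -> L1 miss  d=-]
4: R B5 -> L2 miss wb->B2  d=-]
5: W B5 -> L2 hit  d=D]
6: R B0 -> L0 hit  d=D]
7: W B0 -> L0 hit  d=D]
8: W B0 -> L0 hit  d=D]
9: R B0 -> L0 hit  d=D]
10: R B2 -> L2 miss wb->B5  d=-]
11: R B0 -> L0 hit  d=D]
12: W B5 -> L2 miss  d=D]
13: R B5 -> L2 hit  d=D]

WB = [2, 5]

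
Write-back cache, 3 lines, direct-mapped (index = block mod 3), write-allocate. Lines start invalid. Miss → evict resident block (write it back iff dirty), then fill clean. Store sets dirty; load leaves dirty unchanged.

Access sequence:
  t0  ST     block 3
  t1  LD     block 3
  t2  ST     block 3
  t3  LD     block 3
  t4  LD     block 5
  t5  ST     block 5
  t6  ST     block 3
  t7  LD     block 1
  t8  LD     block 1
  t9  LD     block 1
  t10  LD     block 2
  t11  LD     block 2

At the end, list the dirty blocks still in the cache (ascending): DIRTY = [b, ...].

  0 | W B3 → L0 miss [D]
  1 | R B3 → L0 hit [D]
  2 | W B3 → L0 hit [D]
  3 | R B3 → L0 hit [D]
  4 | R B5 → L2 miss [-]
  5 | W B5 → L2 hit [D]
  6 | W B3 → L0 hit [D]
  7 | R B1 → L1 miss [-]
  8 | R B1 → L1 hit [-]
  9 | R B1 → L1 hit [-]
  10 | R B2 → L2 miss wb→B5 [-]
  11 | R B2 → L2 hit [-]

DIRTY = [3]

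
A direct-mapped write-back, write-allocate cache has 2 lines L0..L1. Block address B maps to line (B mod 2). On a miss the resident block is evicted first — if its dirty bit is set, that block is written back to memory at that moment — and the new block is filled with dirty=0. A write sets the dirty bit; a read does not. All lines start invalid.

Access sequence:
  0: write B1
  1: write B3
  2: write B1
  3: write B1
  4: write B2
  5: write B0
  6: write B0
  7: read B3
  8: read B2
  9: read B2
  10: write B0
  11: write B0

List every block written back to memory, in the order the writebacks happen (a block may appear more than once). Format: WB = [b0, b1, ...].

  0 | W B1 → L1 miss [D]
  1 | W B3 → L1 miss wb→B1 [D]
  2 | W B1 → L1 miss wb→B3 [D]
  3 | W B1 → L1 hit [D]
  4 | W B2 → L0 miss [D]
  5 | W B0 → L0 miss wb→B2 [D]
  6 | W B0 → L0 hit [D]
  7 | R B3 → L1 miss wb→B1 [-]
  8 | R B2 → L0 miss wb→B0 [-]
  9 | R B2 → L0 hit [-]
  10 | W B0 → L0 miss [D]
  11 | W B0 → L0 hit [D]

WB = [1, 3, 2, 1, 0]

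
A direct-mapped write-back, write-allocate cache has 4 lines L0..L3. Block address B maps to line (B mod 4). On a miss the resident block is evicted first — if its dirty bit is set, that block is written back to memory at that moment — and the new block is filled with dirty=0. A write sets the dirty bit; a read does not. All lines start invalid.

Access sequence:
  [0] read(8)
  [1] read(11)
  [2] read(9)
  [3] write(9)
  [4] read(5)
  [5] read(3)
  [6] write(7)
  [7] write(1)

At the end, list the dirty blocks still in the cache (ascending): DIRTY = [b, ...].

DIRTY = [1, 7]

  0 | R B8 → L0 miss [-]
  1 | R B11 → L3 miss [-]
  2 | R B9 → L1 miss [-]
  3 | W B9 → L1 hit [D]
  4 | R B5 → L1 miss wb→B9 [-]
  5 | R B3 → L3 miss [-]
  6 | W B7 → L3 miss [D]
  7 | W B1 → L1 miss [D]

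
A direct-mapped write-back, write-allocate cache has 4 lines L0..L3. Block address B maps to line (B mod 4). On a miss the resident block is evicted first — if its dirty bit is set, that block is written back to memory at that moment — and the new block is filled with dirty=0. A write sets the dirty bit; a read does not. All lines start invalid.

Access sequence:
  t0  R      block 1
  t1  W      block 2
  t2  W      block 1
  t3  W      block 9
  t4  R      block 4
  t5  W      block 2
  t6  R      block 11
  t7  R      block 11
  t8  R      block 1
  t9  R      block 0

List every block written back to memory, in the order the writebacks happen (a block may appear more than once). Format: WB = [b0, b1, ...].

  0 | R B1 → L1 miss [-]
  1 | W B2 → L2 miss [D]
  2 | W B1 → L1 hit [D]
  3 | W B9 → L1 miss wb→B1 [D]
  4 | R B4 → L0 miss [-]
  5 | W B2 → L2 hit [D]
  6 | R B11 → L3 miss [-]
  7 | R B11 → L3 hit [-]
  8 | R B1 → L1 miss wb→B9 [-]
  9 | R B0 → L0 miss [-]

WB = [1, 9]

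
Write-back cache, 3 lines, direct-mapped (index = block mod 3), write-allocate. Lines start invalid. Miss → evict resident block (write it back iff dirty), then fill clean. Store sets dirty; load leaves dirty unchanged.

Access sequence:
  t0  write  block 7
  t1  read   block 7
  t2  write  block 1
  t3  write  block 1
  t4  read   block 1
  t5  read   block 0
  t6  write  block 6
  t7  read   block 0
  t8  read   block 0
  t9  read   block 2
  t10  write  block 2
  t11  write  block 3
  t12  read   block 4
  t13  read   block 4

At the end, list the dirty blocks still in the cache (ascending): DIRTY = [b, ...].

  0 | W B7 → L1 miss [D]
  1 | R B7 → L1 hit [D]
  2 | W B1 → L1 miss wb→B7 [D]
  3 | W B1 → L1 hit [D]
  4 | R B1 → L1 hit [D]
  5 | R B0 → L0 miss [-]
  6 | W B6 → L0 miss [D]
  7 | R B0 → L0 miss wb→B6 [-]
  8 | R B0 → L0 hit [-]
  9 | R B2 → L2 miss [-]
  10 | W B2 → L2 hit [D]
  11 | W B3 → L0 miss [D]
  12 | R B4 → L1 miss wb→B1 [-]
  13 | R B4 → L1 hit [-]

DIRTY = [2, 3]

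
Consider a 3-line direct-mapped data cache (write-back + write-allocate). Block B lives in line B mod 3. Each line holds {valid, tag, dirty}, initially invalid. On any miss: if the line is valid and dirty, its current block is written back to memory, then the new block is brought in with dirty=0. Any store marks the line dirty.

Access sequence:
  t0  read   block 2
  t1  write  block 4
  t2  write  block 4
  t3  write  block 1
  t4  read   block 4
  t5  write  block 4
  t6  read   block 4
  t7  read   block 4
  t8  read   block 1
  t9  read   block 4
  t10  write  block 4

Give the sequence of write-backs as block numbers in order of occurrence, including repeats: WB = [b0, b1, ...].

WB = [4, 1, 4]

  0 | R B2 → L2 miss [-]
  1 | W B4 → L1 miss [D]
  2 | W B4 → L1 hit [D]
  3 | W B1 → L1 miss wb→B4 [D]
  4 | R B4 → L1 miss wb→B1 [-]
  5 | W B4 → L1 hit [D]
  6 | R B4 → L1 hit [D]
  7 | R B4 → L1 hit [D]
  8 | R B1 → L1 miss wb→B4 [-]
  9 | R B4 → L1 miss [-]
  10 | W B4 → L1 hit [D]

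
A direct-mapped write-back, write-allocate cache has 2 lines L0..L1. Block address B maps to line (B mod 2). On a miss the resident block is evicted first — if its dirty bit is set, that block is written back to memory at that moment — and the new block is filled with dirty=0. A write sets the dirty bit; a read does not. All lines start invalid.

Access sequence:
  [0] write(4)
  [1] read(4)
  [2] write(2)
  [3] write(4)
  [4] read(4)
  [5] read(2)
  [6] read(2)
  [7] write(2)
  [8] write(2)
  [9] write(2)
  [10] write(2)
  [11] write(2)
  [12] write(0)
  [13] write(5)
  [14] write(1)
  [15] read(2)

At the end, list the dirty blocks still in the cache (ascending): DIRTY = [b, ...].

0: W B4 → L0 miss [D]
1: R B4 → L0 hit [D]
2: W B2 → L0 miss wb→B4 [D]
3: W B4 → L0 miss wb→B2 [D]
4: R B4 → L0 hit [D]
5: R B2 → L0 miss wb→B4 [-]
6: R B2 → L0 hit [-]
7: W B2 → L0 hit [D]
8: W B2 → L0 hit [D]
9: W B2 → L0 hit [D]
10: W B2 → L0 hit [D]
11: W B2 → L0 hit [D]
12: W B0 → L0 miss wb→B2 [D]
13: W B5 → L1 miss [D]
14: W B1 → L1 miss wb→B5 [D]
15: R B2 → L0 miss wb→B0 [-]

DIRTY = [1]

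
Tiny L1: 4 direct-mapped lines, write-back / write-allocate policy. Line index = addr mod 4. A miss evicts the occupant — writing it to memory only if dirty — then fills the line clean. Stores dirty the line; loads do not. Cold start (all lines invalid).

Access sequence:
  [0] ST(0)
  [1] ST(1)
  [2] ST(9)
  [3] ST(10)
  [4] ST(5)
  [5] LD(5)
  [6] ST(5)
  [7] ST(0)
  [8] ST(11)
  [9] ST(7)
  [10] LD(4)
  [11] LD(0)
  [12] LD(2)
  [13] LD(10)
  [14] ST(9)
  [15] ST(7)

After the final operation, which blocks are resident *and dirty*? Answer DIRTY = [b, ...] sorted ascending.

DIRTY = [7, 9]

0: W B0 -> L0 miss  d=D]
1: W B1 -> L1 miss  d=D]
2: W B9 -> L1 miss wb->B1  d=D]
3: W B10 -> L2 miss  d=D]
4: W B5 -> L1 miss wb->B9  d=D]
5: R B5 -> L1 hit  d=D]
6: W B5 -> L1 hit  d=D]
7: W B0 -> L0 hit  d=D]
8: W B11 -> L3 miss  d=D]
9: W B7 -> L3 miss wb->B11  d=D]
10: R B4 -> L0 miss wb->B0  d=-]
11: R B0 -> L0 miss  d=-]
12: R B2 -> L2 miss wb->B10  d=-]
13: R B10 -> L2 miss  d=-]
14: W B9 -> L1 miss wb->B5  d=D]
15: W B7 -> L3 hit  d=D]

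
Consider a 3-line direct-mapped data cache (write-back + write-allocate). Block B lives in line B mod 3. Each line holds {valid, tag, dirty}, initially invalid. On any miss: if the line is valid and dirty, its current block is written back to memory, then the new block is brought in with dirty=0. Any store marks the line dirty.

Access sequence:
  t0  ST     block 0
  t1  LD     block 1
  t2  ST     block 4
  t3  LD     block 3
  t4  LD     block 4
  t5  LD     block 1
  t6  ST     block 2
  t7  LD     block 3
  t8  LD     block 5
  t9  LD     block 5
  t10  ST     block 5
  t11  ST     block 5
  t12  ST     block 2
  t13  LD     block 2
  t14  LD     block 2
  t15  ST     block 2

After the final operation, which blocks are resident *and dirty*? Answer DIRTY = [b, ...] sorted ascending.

0: W B0 → L0 miss [D]
1: R B1 → L1 miss [-]
2: W B4 → L1 miss [D]
3: R B3 → L0 miss wb→B0 [-]
4: R B4 → L1 hit [D]
5: R B1 → L1 miss wb→B4 [-]
6: W B2 → L2 miss [D]
7: R B3 → L0 hit [-]
8: R B5 → L2 miss wb→B2 [-]
9: R B5 → L2 hit [-]
10: W B5 → L2 hit [D]
11: W B5 → L2 hit [D]
12: W B2 → L2 miss wb→B5 [D]
13: R B2 → L2 hit [D]
14: R B2 → L2 hit [D]
15: W B2 → L2 hit [D]

DIRTY = [2]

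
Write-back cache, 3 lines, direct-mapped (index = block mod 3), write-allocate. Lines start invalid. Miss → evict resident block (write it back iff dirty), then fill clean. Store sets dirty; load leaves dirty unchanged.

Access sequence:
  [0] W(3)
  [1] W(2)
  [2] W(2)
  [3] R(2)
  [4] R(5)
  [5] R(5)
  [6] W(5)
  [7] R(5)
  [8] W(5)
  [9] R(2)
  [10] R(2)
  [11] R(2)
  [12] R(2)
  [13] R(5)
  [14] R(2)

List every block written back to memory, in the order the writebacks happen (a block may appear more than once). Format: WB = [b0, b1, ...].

WB = [2, 5]

0: W B3 → L0 miss [D]
1: W B2 → L2 miss [D]
2: W B2 → L2 hit [D]
3: R B2 → L2 hit [D]
4: R B5 → L2 miss wb→B2 [-]
5: R B5 → L2 hit [-]
6: W B5 → L2 hit [D]
7: R B5 → L2 hit [D]
8: W B5 → L2 hit [D]
9: R B2 → L2 miss wb→B5 [-]
10: R B2 → L2 hit [-]
11: R B2 → L2 hit [-]
12: R B2 → L2 hit [-]
13: R B5 → L2 miss [-]
14: R B2 → L2 miss [-]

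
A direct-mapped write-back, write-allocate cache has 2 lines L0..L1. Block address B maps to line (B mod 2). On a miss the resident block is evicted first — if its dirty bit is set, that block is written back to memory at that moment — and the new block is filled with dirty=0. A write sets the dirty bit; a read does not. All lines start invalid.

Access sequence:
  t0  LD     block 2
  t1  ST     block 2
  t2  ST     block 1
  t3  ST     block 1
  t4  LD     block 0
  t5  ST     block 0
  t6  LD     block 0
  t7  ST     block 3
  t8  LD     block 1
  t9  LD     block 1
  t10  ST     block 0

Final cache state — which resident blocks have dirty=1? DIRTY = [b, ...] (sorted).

  0 | R B2 → L0 miss [-]
  1 | W B2 → L0 hit [D]
  2 | W B1 → L1 miss [D]
  3 | W B1 → L1 hit [D]
  4 | R B0 → L0 miss wb→B2 [-]
  5 | W B0 → L0 hit [D]
  6 | R B0 → L0 hit [D]
  7 | W B3 → L1 miss wb→B1 [D]
  8 | R B1 → L1 miss wb→B3 [-]
  9 | R B1 → L1 hit [-]
  10 | W B0 → L0 hit [D]

DIRTY = [0]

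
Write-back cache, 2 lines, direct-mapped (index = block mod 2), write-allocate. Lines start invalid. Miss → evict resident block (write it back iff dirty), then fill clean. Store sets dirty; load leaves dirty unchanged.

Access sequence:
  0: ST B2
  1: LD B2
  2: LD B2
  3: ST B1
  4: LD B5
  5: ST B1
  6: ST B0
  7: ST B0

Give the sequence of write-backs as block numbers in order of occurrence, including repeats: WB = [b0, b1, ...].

WB = [1, 2]

0: W B2 -> L0 miss  d=D]
1: R B2 -> L0 hit  d=D]
2: R B2 -> L0 hit  d=D]
3: W B1 -> L1 miss  d=D]
4: R B5 -> L1 miss wb->B1  d=-]
5: W B1 -> L1 miss  d=D]
6: W B0 -> L0 miss wb->B2  d=D]
7: W B0 -> L0 hit  d=D]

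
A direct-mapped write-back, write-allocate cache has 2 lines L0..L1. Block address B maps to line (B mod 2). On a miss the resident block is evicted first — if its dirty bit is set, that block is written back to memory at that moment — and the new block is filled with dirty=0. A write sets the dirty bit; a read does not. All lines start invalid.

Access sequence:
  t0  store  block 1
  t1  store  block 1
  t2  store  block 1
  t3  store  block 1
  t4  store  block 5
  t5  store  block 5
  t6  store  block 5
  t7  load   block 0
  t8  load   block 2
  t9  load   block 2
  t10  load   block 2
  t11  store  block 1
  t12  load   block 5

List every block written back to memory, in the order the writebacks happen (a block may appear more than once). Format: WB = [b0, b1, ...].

WB = [1, 5, 1]

0: W B1 → L1 miss [D]
1: W B1 → L1 hit [D]
2: W B1 → L1 hit [D]
3: W B1 → L1 hit [D]
4: W B5 → L1 miss wb→B1 [D]
5: W B5 → L1 hit [D]
6: W B5 → L1 hit [D]
7: R B0 → L0 miss [-]
8: R B2 → L0 miss [-]
9: R B2 → L0 hit [-]
10: R B2 → L0 hit [-]
11: W B1 → L1 miss wb→B5 [D]
12: R B5 → L1 miss wb→B1 [-]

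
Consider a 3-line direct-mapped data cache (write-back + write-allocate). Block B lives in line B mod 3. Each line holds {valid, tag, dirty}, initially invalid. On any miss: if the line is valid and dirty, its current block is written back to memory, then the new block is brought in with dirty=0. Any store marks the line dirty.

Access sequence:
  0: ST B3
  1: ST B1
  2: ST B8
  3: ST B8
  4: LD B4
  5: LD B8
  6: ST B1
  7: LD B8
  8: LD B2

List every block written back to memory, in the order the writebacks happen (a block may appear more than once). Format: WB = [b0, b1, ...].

0: W B3 -> L0 miss  d=D]
1: W B1 -> L1 miss  d=D]
2: W B8 -> L2 miss  d=D]
3: W B8 -> L2 hit  d=D]
4: R B4 -> L1 miss wb->B1  d=-]
5: R B8 -> L2 hit  d=D]
6: W B1 -> L1 miss  d=D]
7: R B8 -> L2 hit  d=D]
8: R B2 -> L2 miss wb->B8  d=-]

WB = [1, 8]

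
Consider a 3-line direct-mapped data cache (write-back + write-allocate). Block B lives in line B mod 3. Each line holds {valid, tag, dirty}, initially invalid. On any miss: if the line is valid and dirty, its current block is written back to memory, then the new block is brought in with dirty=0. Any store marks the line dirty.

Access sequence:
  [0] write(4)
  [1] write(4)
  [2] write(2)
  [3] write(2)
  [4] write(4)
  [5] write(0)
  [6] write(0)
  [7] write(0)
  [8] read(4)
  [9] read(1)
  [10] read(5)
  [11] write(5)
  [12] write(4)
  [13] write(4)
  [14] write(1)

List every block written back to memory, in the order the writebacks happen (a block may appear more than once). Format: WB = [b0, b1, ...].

  0 | W B4 → L1 miss [D]
  1 | W B4 → L1 hit [D]
  2 | W B2 → L2 miss [D]
  3 | W B2 → L2 hit [D]
  4 | W B4 → L1 hit [D]
  5 | W B0 → L0 miss [D]
  6 | W B0 → L0 hit [D]
  7 | W B0 → L0 hit [D]
  8 | R B4 → L1 hit [D]
  9 | R B1 → L1 miss wb→B4 [-]
  10 | R B5 → L2 miss wb→B2 [-]
  11 | W B5 → L2 hit [D]
  12 | W B4 → L1 miss [D]
  13 | W B4 → L1 hit [D]
  14 | W B1 → L1 miss wb→B4 [D]

WB = [4, 2, 4]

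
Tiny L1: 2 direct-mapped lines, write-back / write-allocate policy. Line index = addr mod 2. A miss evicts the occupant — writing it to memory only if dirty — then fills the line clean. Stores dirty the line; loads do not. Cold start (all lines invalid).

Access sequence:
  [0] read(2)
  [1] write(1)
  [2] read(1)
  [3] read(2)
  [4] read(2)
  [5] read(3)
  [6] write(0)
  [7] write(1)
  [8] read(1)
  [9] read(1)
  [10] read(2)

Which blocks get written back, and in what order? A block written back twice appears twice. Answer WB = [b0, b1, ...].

WB = [1, 0]

0: R B2 → L0 miss [-]
1: W B1 → L1 miss [D]
2: R B1 → L1 hit [D]
3: R B2 → L0 hit [-]
4: R B2 → L0 hit [-]
5: R B3 → L1 miss wb→B1 [-]
6: W B0 → L0 miss [D]
7: W B1 → L1 miss [D]
8: R B1 → L1 hit [D]
9: R B1 → L1 hit [D]
10: R B2 → L0 miss wb→B0 [-]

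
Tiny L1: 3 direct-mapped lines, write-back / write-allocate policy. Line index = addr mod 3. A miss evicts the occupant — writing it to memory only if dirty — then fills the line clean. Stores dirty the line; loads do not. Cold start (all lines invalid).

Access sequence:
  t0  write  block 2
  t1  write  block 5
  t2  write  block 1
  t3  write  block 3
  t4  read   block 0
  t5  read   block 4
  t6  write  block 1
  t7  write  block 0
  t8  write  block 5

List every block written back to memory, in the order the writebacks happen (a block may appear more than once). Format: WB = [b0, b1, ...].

0: W B2 → L2 miss [D]
1: W B5 → L2 miss wb→B2 [D]
2: W B1 → L1 miss [D]
3: W B3 → L0 miss [D]
4: R B0 → L0 miss wb→B3 [-]
5: R B4 → L1 miss wb→B1 [-]
6: W B1 → L1 miss [D]
7: W B0 → L0 hit [D]
8: W B5 → L2 hit [D]

WB = [2, 3, 1]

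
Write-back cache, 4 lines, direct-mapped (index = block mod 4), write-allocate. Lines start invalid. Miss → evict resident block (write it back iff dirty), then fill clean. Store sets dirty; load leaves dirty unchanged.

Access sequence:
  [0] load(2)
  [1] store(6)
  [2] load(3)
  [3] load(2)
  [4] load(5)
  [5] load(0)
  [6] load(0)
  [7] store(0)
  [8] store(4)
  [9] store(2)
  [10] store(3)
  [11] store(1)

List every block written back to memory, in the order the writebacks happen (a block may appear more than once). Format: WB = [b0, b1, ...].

WB = [6, 0]

0: R B2 -> L2 miss  d=-]
1: W B6 -> L2 miss  d=D]
2: R B3 -> L3 miss  d=-]
3: R B2 -> L2 miss wb->B6  d=-]
4: R B5 -> L1 miss  d=-]
5: R B0 -> L0 miss  d=-]
6: R B0 -> L0 hit  d=-]
7: W B0 -> L0 hit  d=D]
8: W B4 -> L0 miss wb->B0  d=D]
9: W B2 -> L2 hit  d=D]
10: W B3 -> L3 hit  d=D]
11: W B1 -> L1 miss  d=D]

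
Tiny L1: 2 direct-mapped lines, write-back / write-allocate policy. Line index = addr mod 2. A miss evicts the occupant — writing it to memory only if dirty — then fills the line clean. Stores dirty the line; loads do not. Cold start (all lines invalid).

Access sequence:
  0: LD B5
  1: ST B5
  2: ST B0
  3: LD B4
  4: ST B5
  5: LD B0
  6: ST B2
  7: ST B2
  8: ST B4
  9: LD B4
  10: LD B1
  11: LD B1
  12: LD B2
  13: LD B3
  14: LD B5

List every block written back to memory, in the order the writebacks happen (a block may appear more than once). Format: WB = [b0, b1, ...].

WB = [0, 2, 5, 4]

0: R B5 → L1 miss [-]
1: W B5 → L1 hit [D]
2: W B0 → L0 miss [D]
3: R B4 → L0 miss wb→B0 [-]
4: W B5 → L1 hit [D]
5: R B0 → L0 miss [-]
6: W B2 → L0 miss [D]
7: W B2 → L0 hit [D]
8: W B4 → L0 miss wb→B2 [D]
9: R B4 → L0 hit [D]
10: R B1 → L1 miss wb→B5 [-]
11: R B1 → L1 hit [-]
12: R B2 → L0 miss wb→B4 [-]
13: R B3 → L1 miss [-]
14: R B5 → L1 miss [-]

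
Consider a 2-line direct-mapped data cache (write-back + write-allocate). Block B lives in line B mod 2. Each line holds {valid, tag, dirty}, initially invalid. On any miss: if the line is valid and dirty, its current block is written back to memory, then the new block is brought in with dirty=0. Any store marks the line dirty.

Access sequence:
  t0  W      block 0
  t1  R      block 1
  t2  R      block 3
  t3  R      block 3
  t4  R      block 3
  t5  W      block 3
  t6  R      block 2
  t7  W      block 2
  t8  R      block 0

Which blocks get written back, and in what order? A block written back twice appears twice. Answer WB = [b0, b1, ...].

0: W B0 → L0 miss [D]
1: R B1 → L1 miss [-]
2: R B3 → L1 miss [-]
3: R B3 → L1 hit [-]
4: R B3 → L1 hit [-]
5: W B3 → L1 hit [D]
6: R B2 → L0 miss wb→B0 [-]
7: W B2 → L0 hit [D]
8: R B0 → L0 miss wb→B2 [-]

WB = [0, 2]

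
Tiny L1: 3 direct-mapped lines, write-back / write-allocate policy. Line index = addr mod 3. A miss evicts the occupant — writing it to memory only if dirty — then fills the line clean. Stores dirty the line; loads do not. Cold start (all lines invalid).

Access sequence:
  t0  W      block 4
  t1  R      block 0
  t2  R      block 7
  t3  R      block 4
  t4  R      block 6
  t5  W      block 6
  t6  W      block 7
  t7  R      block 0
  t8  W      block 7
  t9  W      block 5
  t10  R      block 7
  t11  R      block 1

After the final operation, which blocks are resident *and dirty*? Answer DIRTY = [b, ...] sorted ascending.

DIRTY = [5]

0: W B4 -> L1 miss  d=D]
1: R B0 -> L0 miss  d=-]
2: R B7 -> L1 miss wb->B4  d=-]
3: R B4 -> L1 miss  d=-]
4: R B6 -> L0 miss  d=-]
5: W B6 -> L0 hit  d=D]
6: W B7 -> L1 miss  d=D]
7: R B0 -> L0 miss wb->B6  d=-]
8: W B7 -> L1 hit  d=D]
9: W B5 -> L2 miss  d=D]
10: R B7 -> L1 hit  d=D]
11: R B1 -> L1 miss wb->B7  d=-]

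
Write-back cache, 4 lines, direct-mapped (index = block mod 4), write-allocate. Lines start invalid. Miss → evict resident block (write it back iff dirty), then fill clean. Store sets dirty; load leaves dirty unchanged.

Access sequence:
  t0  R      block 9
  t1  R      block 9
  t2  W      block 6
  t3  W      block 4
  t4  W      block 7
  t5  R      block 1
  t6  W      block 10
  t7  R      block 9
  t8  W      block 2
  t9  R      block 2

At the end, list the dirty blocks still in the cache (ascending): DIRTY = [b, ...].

DIRTY = [2, 4, 7]

0: R B9 → L1 miss [-]
1: R B9 → L1 hit [-]
2: W B6 → L2 miss [D]
3: W B4 → L0 miss [D]
4: W B7 → L3 miss [D]
5: R B1 → L1 miss [-]
6: W B10 → L2 miss wb→B6 [D]
7: R B9 → L1 miss [-]
8: W B2 → L2 miss wb→B10 [D]
9: R B2 → L2 hit [D]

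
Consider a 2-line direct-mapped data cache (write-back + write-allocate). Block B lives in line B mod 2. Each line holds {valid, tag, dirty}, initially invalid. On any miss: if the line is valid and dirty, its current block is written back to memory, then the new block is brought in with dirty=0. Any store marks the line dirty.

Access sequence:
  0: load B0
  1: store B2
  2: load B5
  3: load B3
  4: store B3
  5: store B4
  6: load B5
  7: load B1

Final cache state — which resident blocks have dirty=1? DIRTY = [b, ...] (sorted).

0: R B0 -> L0 miss  d=-]
1: W B2 -> L0 miss  d=D]
2: R B5 -> L1 miss  d=-]
3: R B3 -> L1 miss  d=-]
4: W B3 -> L1 hit  d=D]
5: W B4 -> L0 miss wb->B2  d=D]
6: R B5 -> L1 miss wb->B3  d=-]
7: R B1 -> L1 miss  d=-]

DIRTY = [4]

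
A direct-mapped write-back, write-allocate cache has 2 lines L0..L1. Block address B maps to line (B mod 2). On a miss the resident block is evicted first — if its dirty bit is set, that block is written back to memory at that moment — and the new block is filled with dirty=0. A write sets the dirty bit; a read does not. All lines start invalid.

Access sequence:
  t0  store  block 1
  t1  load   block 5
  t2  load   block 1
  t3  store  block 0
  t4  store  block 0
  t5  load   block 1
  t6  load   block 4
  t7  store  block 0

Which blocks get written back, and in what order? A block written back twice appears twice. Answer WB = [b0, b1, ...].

0: W B1 -> L1 miss  d=D]
1: R B5 -> L1 miss wb->B1  d=-]
2: R B1 -> L1 miss  d=-]
3: W B0 -> L0 miss  d=D]
4: W B0 -> L0 hit  d=D]
5: R B1 -> L1 hit  d=-]
6: R B4 -> L0 miss wb->B0  d=-]
7: W B0 -> L0 miss  d=D]

WB = [1, 0]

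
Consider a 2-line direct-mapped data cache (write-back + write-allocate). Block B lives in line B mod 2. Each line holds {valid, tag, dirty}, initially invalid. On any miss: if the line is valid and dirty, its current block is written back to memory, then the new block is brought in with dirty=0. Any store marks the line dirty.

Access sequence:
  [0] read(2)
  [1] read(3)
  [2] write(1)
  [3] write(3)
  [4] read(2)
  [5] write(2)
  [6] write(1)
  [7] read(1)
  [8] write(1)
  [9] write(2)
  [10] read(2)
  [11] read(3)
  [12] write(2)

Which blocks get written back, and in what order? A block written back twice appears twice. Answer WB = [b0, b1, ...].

0: R B2 → L0 miss [-]
1: R B3 → L1 miss [-]
2: W B1 → L1 miss [D]
3: W B3 → L1 miss wb→B1 [D]
4: R B2 → L0 hit [-]
5: W B2 → L0 hit [D]
6: W B1 → L1 miss wb→B3 [D]
7: R B1 → L1 hit [D]
8: W B1 → L1 hit [D]
9: W B2 → L0 hit [D]
10: R B2 → L0 hit [D]
11: R B3 → L1 miss wb→B1 [-]
12: W B2 → L0 hit [D]

WB = [1, 3, 1]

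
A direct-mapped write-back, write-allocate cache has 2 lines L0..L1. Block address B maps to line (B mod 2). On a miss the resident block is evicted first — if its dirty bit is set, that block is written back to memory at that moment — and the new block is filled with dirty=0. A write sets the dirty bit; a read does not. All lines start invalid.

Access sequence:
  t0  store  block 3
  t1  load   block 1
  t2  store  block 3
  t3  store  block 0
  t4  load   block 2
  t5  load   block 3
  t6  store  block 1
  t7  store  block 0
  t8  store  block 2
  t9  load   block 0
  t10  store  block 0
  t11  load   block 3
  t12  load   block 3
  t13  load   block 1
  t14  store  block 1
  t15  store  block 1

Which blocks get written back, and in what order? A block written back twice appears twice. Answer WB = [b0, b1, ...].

WB = [3, 0, 3, 0, 2, 1]

0: W B3 → L1 miss [D]
1: R B1 → L1 miss wb→B3 [-]
2: W B3 → L1 miss [D]
3: W B0 → L0 miss [D]
4: R B2 → L0 miss wb→B0 [-]
5: R B3 → L1 hit [D]
6: W B1 → L1 miss wb→B3 [D]
7: W B0 → L0 miss [D]
8: W B2 → L0 miss wb→B0 [D]
9: R B0 → L0 miss wb→B2 [-]
10: W B0 → L0 hit [D]
11: R B3 → L1 miss wb→B1 [-]
12: R B3 → L1 hit [-]
13: R B1 → L1 miss [-]
14: W B1 → L1 hit [D]
15: W B1 → L1 hit [D]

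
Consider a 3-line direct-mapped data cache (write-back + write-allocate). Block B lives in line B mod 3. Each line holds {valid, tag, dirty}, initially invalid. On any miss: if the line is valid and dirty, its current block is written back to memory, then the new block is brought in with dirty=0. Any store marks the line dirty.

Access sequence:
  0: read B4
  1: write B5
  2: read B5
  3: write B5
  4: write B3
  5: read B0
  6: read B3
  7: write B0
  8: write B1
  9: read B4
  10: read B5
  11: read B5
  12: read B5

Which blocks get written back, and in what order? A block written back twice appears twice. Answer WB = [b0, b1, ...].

WB = [3, 1]

0: R B4 → L1 miss [-]
1: W B5 → L2 miss [D]
2: R B5 → L2 hit [D]
3: W B5 → L2 hit [D]
4: W B3 → L0 miss [D]
5: R B0 → L0 miss wb→B3 [-]
6: R B3 → L0 miss [-]
7: W B0 → L0 miss [D]
8: W B1 → L1 miss [D]
9: R B4 → L1 miss wb→B1 [-]
10: R B5 → L2 hit [D]
11: R B5 → L2 hit [D]
12: R B5 → L2 hit [D]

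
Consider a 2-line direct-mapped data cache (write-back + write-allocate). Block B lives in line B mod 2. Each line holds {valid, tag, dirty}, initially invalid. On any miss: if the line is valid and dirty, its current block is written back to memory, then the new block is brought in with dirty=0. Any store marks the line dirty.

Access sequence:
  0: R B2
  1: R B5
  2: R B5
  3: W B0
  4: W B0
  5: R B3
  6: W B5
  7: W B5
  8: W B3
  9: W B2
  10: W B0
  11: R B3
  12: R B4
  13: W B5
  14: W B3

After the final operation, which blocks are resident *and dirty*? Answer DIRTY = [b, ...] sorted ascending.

  0 | R B2 → L0 miss [-]
  1 | R B5 → L1 miss [-]
  2 | R B5 → L1 hit [-]
  3 | W B0 → L0 miss [D]
  4 | W B0 → L0 hit [D]
  5 | R B3 → L1 miss [-]
  6 | W B5 → L1 miss [D]
  7 | W B5 → L1 hit [D]
  8 | W B3 → L1 miss wb→B5 [D]
  9 | W B2 → L0 miss wb→B0 [D]
  10 | W B0 → L0 miss wb→B2 [D]
  11 | R B3 → L1 hit [D]
  12 | R B4 → L0 miss wb→B0 [-]
  13 | W B5 → L1 miss wb→B3 [D]
  14 | W B3 → L1 miss wb→B5 [D]

DIRTY = [3]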